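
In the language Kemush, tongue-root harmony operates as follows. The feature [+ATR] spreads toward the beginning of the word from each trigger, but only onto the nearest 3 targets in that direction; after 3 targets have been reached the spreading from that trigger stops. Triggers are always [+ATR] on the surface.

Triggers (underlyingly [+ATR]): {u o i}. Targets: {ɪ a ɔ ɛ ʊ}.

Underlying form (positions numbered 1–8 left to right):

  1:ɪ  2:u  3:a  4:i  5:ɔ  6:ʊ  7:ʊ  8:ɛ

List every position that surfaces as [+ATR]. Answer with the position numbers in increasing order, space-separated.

From /u/ at 2 leftward: 1 /ɪ/ → [+ATR]; word edge.
From /i/ at 4 leftward: 3 /a/ → [+ATR]; 2 /u/ is itself a trigger — this domain ends here.
Targets with no active source: positions 5 6 7 8 stay [-ATR].

1 2 3 4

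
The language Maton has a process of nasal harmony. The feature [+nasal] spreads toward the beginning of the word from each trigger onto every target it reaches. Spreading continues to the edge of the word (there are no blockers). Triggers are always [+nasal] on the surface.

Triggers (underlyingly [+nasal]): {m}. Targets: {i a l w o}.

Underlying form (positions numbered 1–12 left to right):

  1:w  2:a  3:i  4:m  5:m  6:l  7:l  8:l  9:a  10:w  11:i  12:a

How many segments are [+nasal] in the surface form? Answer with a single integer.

5

From /m/ at 4 leftward: 3 /i/ → [+nasal]; 2 /a/ → [+nasal]; 1 /w/ → [+nasal]; word edge.
From /m/ at 5 leftward: 4 /m/ is itself a trigger — this domain ends here.
Targets with no active source: positions 6 7 8 9 10 11 12 stay [-nasal].
[+nasal] positions on the surface: 1 2 3 4 5.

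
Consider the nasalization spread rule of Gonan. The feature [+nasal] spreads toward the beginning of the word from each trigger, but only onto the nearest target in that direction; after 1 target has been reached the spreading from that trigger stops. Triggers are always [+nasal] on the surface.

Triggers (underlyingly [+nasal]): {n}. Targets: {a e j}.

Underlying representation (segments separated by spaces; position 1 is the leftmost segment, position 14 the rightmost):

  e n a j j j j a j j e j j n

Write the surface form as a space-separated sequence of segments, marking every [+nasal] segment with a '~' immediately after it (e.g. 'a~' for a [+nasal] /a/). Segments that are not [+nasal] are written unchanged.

From /n/ at 2 leftward: 1 /e/ → [+nasal]; bound reached.
From /n/ at 14 leftward: 13 /j/ → [+nasal]; bound reached.
Targets with no active source: positions 3 4 5 6 7 8 9 10 11 12 stay [-nasal].
[+nasal] positions on the surface: 1 2 13 14.

e~ n~ a j j j j a j j e j j~ n~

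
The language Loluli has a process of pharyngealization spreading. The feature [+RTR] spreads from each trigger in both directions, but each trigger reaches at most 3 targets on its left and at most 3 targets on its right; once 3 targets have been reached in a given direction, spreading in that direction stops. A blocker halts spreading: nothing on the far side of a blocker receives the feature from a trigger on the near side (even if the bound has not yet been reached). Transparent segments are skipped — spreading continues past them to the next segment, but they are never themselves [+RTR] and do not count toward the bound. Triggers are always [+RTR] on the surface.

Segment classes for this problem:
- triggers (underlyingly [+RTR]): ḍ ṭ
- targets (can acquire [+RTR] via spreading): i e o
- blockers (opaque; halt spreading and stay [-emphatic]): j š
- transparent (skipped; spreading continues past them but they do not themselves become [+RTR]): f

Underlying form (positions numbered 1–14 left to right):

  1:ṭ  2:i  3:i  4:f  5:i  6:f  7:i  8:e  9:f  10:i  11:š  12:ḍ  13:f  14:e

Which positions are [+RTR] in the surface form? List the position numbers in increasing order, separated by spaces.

From /ṭ/ at 1 rightward: 2 /i/ → [+RTR]; 3 /i/ → [+RTR]; 4 /f/ transparent; 5 /i/ → [+RTR]; bound reached.
From /ṭ/ at 1 leftward: word edge.
From /ḍ/ at 12 rightward: 13 /f/ transparent; 14 /e/ → [+RTR]; word edge.
From /ḍ/ at 12 leftward: 11 /š/ blocks.
Targets with no active source: positions 7 8 10 stay [-emphatic].

1 2 3 5 12 14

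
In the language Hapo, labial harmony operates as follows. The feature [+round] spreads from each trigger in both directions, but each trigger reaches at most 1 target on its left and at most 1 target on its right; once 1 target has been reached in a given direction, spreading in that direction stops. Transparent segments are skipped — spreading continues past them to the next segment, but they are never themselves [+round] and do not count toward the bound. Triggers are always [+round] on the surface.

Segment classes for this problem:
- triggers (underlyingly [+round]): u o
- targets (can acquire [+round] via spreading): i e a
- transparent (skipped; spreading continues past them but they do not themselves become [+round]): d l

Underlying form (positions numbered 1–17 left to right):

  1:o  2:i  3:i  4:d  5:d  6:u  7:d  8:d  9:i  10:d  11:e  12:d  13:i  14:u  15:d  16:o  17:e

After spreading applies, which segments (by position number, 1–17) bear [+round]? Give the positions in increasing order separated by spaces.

1 2 3 6 9 13 14 16 17

From /o/ at 1 rightward: 2 /i/ → [+round]; bound reached.
From /o/ at 1 leftward: word edge.
From /u/ at 6 rightward: 7 /d/ transparent; 8 /d/ transparent; 9 /i/ → [+round]; bound reached.
From /u/ at 6 leftward: 5 /d/ transparent; 4 /d/ transparent; 3 /i/ → [+round]; bound reached.
From /u/ at 14 rightward: 15 /d/ transparent; 16 /o/ is itself a trigger — this domain ends here.
From /u/ at 14 leftward: 13 /i/ → [+round]; bound reached.
From /o/ at 16 rightward: 17 /e/ → [+round]; bound reached.
From /o/ at 16 leftward: 15 /d/ transparent; 14 /u/ is itself a trigger — this domain ends here.
Target with no active source: position 11 stays [-round].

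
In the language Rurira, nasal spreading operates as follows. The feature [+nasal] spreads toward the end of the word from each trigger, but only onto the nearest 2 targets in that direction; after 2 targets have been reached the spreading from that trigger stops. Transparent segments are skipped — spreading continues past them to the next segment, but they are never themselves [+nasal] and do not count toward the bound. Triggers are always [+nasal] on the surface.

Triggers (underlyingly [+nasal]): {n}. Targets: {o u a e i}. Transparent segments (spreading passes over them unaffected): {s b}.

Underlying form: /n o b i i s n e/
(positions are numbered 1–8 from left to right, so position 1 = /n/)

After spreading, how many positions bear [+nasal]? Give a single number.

5

From /n/ at 1 rightward: 2 /o/ → [+nasal]; 3 /b/ transparent; 4 /i/ → [+nasal]; bound reached.
From /n/ at 7 rightward: 8 /e/ → [+nasal]; word edge.
Target with no active source: position 5 stays [-nasal].
[+nasal] positions on the surface: 1 2 4 7 8.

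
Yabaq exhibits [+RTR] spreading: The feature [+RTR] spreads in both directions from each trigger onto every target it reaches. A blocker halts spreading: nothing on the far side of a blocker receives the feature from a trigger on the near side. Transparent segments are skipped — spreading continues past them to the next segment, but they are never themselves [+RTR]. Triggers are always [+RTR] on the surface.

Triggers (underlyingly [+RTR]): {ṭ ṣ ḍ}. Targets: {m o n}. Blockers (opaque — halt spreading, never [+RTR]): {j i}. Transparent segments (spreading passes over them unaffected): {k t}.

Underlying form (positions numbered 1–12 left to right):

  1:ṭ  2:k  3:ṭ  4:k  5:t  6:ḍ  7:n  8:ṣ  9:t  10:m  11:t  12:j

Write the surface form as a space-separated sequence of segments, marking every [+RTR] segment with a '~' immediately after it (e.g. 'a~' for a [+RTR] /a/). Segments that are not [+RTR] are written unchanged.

From /ṭ/ at 1 rightward: 2 /k/ transparent; 3 /ṭ/ is itself a trigger — this domain ends here.
From /ṭ/ at 1 leftward: word edge.
From /ṭ/ at 3 rightward: 4 /k/ transparent; 5 /t/ transparent; 6 /ḍ/ is itself a trigger — this domain ends here.
From /ṭ/ at 3 leftward: 2 /k/ transparent; 1 /ṭ/ is itself a trigger — this domain ends here.
From /ḍ/ at 6 rightward: 7 /n/ → [+RTR]; 8 /ṣ/ is itself a trigger — this domain ends here.
From /ḍ/ at 6 leftward: 5 /t/ transparent; 4 /k/ transparent; 3 /ṭ/ is itself a trigger — this domain ends here.
From /ṣ/ at 8 rightward: 9 /t/ transparent; 10 /m/ → [+RTR]; 11 /t/ transparent; 12 /j/ blocks.
From /ṣ/ at 8 leftward: 7 /n/ → [+RTR]; 6 /ḍ/ is itself a trigger — this domain ends here.
[+RTR] positions on the surface: 1 3 6 7 8 10.

ṭ~ k ṭ~ k t ḍ~ n~ ṣ~ t m~ t j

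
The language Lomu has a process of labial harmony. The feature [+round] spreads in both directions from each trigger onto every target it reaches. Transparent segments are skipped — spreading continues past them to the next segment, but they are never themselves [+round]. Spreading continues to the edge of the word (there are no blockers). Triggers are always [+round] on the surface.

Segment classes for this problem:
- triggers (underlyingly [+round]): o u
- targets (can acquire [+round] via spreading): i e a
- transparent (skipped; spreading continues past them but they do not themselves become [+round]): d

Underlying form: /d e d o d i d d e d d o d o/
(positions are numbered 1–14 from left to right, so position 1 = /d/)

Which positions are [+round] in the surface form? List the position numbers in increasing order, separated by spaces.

From /o/ at 4 rightward: 5 /d/ transparent; 6 /i/ → [+round]; 7 /d/ transparent; 8 /d/ transparent; 9 /e/ → [+round]; 10 /d/ transparent; 11 /d/ transparent; 12 /o/ is itself a trigger — this domain ends here.
From /o/ at 4 leftward: 3 /d/ transparent; 2 /e/ → [+round]; 1 /d/ transparent; word edge.
From /o/ at 12 rightward: 13 /d/ transparent; 14 /o/ is itself a trigger — this domain ends here.
From /o/ at 12 leftward: 11 /d/ transparent; 10 /d/ transparent; 9 /e/ → [+round]; 8 /d/ transparent; 7 /d/ transparent; 6 /i/ → [+round]; 5 /d/ transparent; 4 /o/ is itself a trigger — this domain ends here.
From /o/ at 14 rightward: word edge.
From /o/ at 14 leftward: 13 /d/ transparent; 12 /o/ is itself a trigger — this domain ends here.

2 4 6 9 12 14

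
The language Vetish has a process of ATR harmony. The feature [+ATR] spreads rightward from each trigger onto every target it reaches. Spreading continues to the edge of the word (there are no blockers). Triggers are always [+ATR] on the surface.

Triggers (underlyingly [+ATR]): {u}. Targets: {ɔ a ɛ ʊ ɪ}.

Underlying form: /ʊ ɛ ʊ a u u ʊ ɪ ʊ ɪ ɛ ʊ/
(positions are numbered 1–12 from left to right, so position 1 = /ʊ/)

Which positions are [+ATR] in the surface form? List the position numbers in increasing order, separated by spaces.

From /u/ at 5 rightward: 6 /u/ is itself a trigger — this domain ends here.
From /u/ at 6 rightward: 7 /ʊ/ → [+ATR]; 8 /ɪ/ → [+ATR]; 9 /ʊ/ → [+ATR]; 10 /ɪ/ → [+ATR]; 11 /ɛ/ → [+ATR]; 12 /ʊ/ → [+ATR]; word edge.
Targets with no active source: positions 1 2 3 4 stay [-ATR].

5 6 7 8 9 10 11 12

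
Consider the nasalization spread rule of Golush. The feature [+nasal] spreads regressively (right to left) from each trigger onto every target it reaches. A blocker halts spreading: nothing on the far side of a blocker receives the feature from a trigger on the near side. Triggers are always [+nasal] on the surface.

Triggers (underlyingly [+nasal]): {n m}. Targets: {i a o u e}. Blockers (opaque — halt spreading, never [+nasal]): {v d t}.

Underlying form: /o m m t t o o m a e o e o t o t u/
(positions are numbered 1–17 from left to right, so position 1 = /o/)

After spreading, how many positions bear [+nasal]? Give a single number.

6

From /m/ at 2 leftward: 1 /o/ → [+nasal]; word edge.
From /m/ at 3 leftward: 2 /m/ is itself a trigger — this domain ends here.
From /m/ at 8 leftward: 7 /o/ → [+nasal]; 6 /o/ → [+nasal]; 5 /t/ blocks.
Targets with no active source: positions 9 10 11 12 13 15 17 stay [-nasal].
[+nasal] positions on the surface: 1 2 3 6 7 8.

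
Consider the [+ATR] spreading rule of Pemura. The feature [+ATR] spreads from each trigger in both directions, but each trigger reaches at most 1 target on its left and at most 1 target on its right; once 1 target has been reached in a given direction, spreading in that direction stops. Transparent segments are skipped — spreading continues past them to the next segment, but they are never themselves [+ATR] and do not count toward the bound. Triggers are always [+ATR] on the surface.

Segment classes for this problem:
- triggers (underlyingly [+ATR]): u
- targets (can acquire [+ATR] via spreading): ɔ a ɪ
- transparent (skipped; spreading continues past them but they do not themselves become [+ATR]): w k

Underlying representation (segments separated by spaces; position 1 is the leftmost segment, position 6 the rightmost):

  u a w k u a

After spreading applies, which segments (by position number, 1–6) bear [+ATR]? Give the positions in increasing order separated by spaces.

From /u/ at 1 rightward: 2 /a/ → [+ATR]; bound reached.
From /u/ at 1 leftward: word edge.
From /u/ at 5 rightward: 6 /a/ → [+ATR]; bound reached.
From /u/ at 5 leftward: 4 /k/ transparent; 3 /w/ transparent; 2 /a/ → [+ATR]; bound reached.

1 2 5 6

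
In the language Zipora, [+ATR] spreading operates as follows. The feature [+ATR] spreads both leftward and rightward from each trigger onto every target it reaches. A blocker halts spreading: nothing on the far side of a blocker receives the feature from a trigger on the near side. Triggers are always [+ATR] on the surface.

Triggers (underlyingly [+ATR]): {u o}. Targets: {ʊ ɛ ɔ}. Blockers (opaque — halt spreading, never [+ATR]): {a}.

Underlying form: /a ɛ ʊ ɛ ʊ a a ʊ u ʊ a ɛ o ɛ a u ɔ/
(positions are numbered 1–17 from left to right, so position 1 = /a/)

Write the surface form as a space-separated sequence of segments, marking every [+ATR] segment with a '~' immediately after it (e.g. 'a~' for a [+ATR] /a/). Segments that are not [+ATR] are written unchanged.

a ɛ ʊ ɛ ʊ a a ʊ~ u~ ʊ~ a ɛ~ o~ ɛ~ a u~ ɔ~

From /u/ at 9 rightward: 10 /ʊ/ → [+ATR]; 11 /a/ blocks.
From /u/ at 9 leftward: 8 /ʊ/ → [+ATR]; 7 /a/ blocks.
From /o/ at 13 rightward: 14 /ɛ/ → [+ATR]; 15 /a/ blocks.
From /o/ at 13 leftward: 12 /ɛ/ → [+ATR]; 11 /a/ blocks.
From /u/ at 16 rightward: 17 /ɔ/ → [+ATR]; word edge.
From /u/ at 16 leftward: 15 /a/ blocks.
Targets with no active source: positions 2 3 4 5 stay [-ATR].
[+ATR] positions on the surface: 8 9 10 12 13 14 16 17.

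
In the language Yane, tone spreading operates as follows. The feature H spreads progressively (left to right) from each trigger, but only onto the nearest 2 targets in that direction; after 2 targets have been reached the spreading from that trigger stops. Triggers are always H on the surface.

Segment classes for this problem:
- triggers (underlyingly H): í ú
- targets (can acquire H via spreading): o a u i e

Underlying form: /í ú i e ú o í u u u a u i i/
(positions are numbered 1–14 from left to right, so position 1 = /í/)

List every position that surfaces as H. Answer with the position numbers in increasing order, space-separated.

1 2 3 4 5 6 7 8 9

From /í/ at 1 rightward: 2 /ú/ is itself a trigger — this domain ends here.
From /ú/ at 2 rightward: 3 /i/ → H; 4 /e/ → H; bound reached.
From /ú/ at 5 rightward: 6 /o/ → H; 7 /í/ is itself a trigger — this domain ends here.
From /í/ at 7 rightward: 8 /u/ → H; 9 /u/ → H; bound reached.
Targets with no active source: positions 10 11 12 13 14 stay [-high tone].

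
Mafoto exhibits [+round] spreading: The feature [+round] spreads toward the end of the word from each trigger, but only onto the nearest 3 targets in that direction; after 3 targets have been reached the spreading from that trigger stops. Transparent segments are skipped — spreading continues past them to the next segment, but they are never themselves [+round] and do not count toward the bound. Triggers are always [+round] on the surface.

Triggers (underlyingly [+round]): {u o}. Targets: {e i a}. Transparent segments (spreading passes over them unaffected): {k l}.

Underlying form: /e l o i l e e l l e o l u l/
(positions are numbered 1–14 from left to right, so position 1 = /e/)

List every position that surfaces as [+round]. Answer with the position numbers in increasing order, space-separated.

From /o/ at 3 rightward: 4 /i/ → [+round]; 5 /l/ transparent; 6 /e/ → [+round]; 7 /e/ → [+round]; bound reached.
From /o/ at 11 rightward: 12 /l/ transparent; 13 /u/ is itself a trigger — this domain ends here.
From /u/ at 13 rightward: 14 /l/ transparent; word edge.
Targets with no active source: positions 1 10 stay [-round].

3 4 6 7 11 13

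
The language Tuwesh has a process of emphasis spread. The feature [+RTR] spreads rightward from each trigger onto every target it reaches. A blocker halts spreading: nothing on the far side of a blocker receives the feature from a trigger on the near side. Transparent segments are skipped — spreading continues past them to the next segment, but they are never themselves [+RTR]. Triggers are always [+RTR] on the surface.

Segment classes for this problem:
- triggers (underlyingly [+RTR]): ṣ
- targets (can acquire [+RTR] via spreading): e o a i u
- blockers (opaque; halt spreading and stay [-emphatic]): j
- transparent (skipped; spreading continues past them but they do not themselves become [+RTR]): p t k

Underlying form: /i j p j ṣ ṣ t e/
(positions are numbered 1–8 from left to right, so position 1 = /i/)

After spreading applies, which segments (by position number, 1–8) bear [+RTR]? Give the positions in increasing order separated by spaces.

From /ṣ/ at 5 rightward: 6 /ṣ/ is itself a trigger — this domain ends here.
From /ṣ/ at 6 rightward: 7 /t/ transparent; 8 /e/ → [+RTR]; word edge.
Target with no active source: position 1 stays [-emphatic].

5 6 8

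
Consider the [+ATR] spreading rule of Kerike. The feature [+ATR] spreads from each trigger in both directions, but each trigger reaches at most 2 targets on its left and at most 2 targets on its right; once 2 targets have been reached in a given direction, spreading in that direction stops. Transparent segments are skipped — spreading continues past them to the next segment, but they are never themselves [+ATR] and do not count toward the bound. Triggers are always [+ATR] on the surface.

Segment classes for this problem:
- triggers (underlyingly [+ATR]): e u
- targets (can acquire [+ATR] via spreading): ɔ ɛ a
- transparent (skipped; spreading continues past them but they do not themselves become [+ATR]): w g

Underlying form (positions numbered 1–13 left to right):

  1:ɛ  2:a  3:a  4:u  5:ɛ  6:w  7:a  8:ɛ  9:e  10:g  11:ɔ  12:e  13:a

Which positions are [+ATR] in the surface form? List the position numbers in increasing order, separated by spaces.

2 3 4 5 7 8 9 11 12 13

From /u/ at 4 rightward: 5 /ɛ/ → [+ATR]; 6 /w/ transparent; 7 /a/ → [+ATR]; bound reached.
From /u/ at 4 leftward: 3 /a/ → [+ATR]; 2 /a/ → [+ATR]; bound reached.
From /e/ at 9 rightward: 10 /g/ transparent; 11 /ɔ/ → [+ATR]; 12 /e/ is itself a trigger — this domain ends here.
From /e/ at 9 leftward: 8 /ɛ/ → [+ATR]; 7 /a/ → [+ATR]; bound reached.
From /e/ at 12 rightward: 13 /a/ → [+ATR]; word edge.
From /e/ at 12 leftward: 11 /ɔ/ → [+ATR]; 10 /g/ transparent; 9 /e/ is itself a trigger — this domain ends here.
Target with no active source: position 1 stays [-ATR].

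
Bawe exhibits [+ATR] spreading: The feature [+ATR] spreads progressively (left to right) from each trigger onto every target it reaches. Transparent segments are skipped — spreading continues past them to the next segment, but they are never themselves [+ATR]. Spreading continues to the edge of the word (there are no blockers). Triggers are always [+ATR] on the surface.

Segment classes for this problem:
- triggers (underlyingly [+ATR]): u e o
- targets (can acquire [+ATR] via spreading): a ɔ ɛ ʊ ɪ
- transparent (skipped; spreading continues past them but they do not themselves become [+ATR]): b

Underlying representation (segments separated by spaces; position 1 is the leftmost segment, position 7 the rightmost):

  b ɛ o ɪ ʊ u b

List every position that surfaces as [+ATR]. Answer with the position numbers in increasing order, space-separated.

From /o/ at 3 rightward: 4 /ɪ/ → [+ATR]; 5 /ʊ/ → [+ATR]; 6 /u/ is itself a trigger — this domain ends here.
From /u/ at 6 rightward: 7 /b/ transparent; word edge.
Target with no active source: position 2 stays [-ATR].

3 4 5 6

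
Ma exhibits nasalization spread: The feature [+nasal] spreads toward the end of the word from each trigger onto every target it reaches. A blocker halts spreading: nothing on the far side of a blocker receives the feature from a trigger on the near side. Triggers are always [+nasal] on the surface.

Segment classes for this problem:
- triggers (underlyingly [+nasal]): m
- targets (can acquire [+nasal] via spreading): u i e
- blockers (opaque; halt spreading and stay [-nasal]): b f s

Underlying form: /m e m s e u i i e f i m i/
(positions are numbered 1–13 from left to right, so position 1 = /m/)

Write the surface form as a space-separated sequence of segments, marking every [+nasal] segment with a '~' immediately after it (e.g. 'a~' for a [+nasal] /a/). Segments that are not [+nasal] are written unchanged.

m~ e~ m~ s e u i i e f i m~ i~

From /m/ at 1 rightward: 2 /e/ → [+nasal]; 3 /m/ is itself a trigger — this domain ends here.
From /m/ at 3 rightward: 4 /s/ blocks.
From /m/ at 12 rightward: 13 /i/ → [+nasal]; word edge.
Targets with no active source: positions 5 6 7 8 9 11 stay [-nasal].
[+nasal] positions on the surface: 1 2 3 12 13.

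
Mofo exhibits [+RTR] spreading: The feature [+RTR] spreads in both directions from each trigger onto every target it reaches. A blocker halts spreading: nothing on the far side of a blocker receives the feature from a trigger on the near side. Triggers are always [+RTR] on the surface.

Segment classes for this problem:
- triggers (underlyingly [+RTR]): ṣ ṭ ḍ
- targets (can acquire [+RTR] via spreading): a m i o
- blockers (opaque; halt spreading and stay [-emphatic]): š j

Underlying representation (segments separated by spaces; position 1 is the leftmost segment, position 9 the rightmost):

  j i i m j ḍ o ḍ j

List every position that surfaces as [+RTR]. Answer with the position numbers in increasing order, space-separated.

From /ḍ/ at 6 rightward: 7 /o/ → [+RTR]; 8 /ḍ/ is itself a trigger — this domain ends here.
From /ḍ/ at 6 leftward: 5 /j/ blocks.
From /ḍ/ at 8 rightward: 9 /j/ blocks.
From /ḍ/ at 8 leftward: 7 /o/ → [+RTR]; 6 /ḍ/ is itself a trigger — this domain ends here.
Targets with no active source: positions 2 3 4 stay [-emphatic].

6 7 8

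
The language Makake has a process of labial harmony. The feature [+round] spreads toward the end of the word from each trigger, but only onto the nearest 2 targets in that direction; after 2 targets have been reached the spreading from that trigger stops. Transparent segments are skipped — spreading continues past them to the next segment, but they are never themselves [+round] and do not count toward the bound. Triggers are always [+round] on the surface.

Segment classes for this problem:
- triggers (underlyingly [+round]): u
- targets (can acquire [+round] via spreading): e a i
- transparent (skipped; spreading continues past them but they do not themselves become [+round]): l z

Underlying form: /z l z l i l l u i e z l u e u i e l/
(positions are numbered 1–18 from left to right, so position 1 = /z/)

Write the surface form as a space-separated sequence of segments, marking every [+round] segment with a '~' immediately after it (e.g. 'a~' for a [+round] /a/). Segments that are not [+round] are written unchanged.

From /u/ at 8 rightward: 9 /i/ → [+round]; 10 /e/ → [+round]; bound reached.
From /u/ at 13 rightward: 14 /e/ → [+round]; 15 /u/ is itself a trigger — this domain ends here.
From /u/ at 15 rightward: 16 /i/ → [+round]; 17 /e/ → [+round]; bound reached.
Target with no active source: position 5 stays [-round].
[+round] positions on the surface: 8 9 10 13 14 15 16 17.

z l z l i l l u~ i~ e~ z l u~ e~ u~ i~ e~ l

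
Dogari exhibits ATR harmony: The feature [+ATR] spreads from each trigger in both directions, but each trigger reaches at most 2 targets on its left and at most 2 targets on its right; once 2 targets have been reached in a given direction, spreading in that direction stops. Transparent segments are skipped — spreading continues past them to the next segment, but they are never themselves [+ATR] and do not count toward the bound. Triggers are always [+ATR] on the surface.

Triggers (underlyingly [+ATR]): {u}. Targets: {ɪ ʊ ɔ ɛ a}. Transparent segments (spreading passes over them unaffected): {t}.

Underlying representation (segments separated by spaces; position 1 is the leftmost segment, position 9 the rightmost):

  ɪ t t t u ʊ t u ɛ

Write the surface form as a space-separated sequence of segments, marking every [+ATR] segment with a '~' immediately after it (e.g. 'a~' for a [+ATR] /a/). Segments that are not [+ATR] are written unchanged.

From /u/ at 5 rightward: 6 /ʊ/ → [+ATR]; 7 /t/ transparent; 8 /u/ is itself a trigger — this domain ends here.
From /u/ at 5 leftward: 4 /t/ transparent; 3 /t/ transparent; 2 /t/ transparent; 1 /ɪ/ → [+ATR]; word edge.
From /u/ at 8 rightward: 9 /ɛ/ → [+ATR]; word edge.
From /u/ at 8 leftward: 7 /t/ transparent; 6 /ʊ/ → [+ATR]; 5 /u/ is itself a trigger — this domain ends here.
[+ATR] positions on the surface: 1 5 6 8 9.

ɪ~ t t t u~ ʊ~ t u~ ɛ~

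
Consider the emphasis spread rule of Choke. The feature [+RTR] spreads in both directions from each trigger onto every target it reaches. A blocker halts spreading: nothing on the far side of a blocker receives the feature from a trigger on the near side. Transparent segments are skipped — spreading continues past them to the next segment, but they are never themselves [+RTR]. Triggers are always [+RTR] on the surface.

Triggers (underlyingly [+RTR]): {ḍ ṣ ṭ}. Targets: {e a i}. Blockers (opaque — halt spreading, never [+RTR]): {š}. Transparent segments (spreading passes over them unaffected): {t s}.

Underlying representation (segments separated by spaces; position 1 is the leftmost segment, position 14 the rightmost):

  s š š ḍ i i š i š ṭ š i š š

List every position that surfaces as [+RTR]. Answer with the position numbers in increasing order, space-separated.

4 5 6 10

From /ḍ/ at 4 rightward: 5 /i/ → [+RTR]; 6 /i/ → [+RTR]; 7 /š/ blocks.
From /ḍ/ at 4 leftward: 3 /š/ blocks.
From /ṭ/ at 10 rightward: 11 /š/ blocks.
From /ṭ/ at 10 leftward: 9 /š/ blocks.
Targets with no active source: positions 8 12 stay [-emphatic].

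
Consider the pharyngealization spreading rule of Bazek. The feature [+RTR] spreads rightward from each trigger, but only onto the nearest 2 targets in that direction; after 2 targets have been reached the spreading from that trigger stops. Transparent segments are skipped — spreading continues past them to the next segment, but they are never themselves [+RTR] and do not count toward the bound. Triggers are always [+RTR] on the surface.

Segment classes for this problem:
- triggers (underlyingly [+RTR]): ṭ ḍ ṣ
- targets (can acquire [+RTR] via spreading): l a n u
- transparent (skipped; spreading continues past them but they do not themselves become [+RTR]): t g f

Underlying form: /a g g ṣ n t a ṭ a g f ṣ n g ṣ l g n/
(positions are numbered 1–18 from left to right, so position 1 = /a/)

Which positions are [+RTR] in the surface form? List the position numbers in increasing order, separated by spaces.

4 5 7 8 9 12 13 15 16 18

From /ṣ/ at 4 rightward: 5 /n/ → [+RTR]; 6 /t/ transparent; 7 /a/ → [+RTR]; bound reached.
From /ṭ/ at 8 rightward: 9 /a/ → [+RTR]; 10 /g/ transparent; 11 /f/ transparent; 12 /ṣ/ is itself a trigger — this domain ends here.
From /ṣ/ at 12 rightward: 13 /n/ → [+RTR]; 14 /g/ transparent; 15 /ṣ/ is itself a trigger — this domain ends here.
From /ṣ/ at 15 rightward: 16 /l/ → [+RTR]; 17 /g/ transparent; 18 /n/ → [+RTR]; bound reached.
Target with no active source: position 1 stays [-emphatic].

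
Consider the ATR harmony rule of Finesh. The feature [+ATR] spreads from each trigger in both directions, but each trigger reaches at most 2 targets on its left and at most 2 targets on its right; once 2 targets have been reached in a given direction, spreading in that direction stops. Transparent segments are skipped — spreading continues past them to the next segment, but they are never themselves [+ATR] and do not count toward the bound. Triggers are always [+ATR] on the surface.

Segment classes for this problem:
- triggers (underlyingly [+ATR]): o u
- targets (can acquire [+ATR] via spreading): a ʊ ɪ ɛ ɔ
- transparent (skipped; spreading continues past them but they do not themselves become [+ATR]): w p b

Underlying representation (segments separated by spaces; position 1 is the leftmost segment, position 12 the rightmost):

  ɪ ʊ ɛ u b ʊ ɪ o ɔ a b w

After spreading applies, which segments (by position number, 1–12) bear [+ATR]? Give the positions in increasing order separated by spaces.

2 3 4 6 7 8 9 10

From /u/ at 4 rightward: 5 /b/ transparent; 6 /ʊ/ → [+ATR]; 7 /ɪ/ → [+ATR]; bound reached.
From /u/ at 4 leftward: 3 /ɛ/ → [+ATR]; 2 /ʊ/ → [+ATR]; bound reached.
From /o/ at 8 rightward: 9 /ɔ/ → [+ATR]; 10 /a/ → [+ATR]; bound reached.
From /o/ at 8 leftward: 7 /ɪ/ → [+ATR]; 6 /ʊ/ → [+ATR]; bound reached.
Target with no active source: position 1 stays [-ATR].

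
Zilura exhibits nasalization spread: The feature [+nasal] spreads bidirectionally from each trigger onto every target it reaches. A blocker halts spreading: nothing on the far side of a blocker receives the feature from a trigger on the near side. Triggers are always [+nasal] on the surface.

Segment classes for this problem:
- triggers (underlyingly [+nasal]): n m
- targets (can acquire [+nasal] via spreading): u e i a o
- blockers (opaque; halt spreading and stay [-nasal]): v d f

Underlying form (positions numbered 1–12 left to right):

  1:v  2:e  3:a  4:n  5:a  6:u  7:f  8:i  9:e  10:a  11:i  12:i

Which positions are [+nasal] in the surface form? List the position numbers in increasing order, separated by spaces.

2 3 4 5 6

From /n/ at 4 rightward: 5 /a/ → [+nasal]; 6 /u/ → [+nasal]; 7 /f/ blocks.
From /n/ at 4 leftward: 3 /a/ → [+nasal]; 2 /e/ → [+nasal]; 1 /v/ blocks.
Targets with no active source: positions 8 9 10 11 12 stay [-nasal].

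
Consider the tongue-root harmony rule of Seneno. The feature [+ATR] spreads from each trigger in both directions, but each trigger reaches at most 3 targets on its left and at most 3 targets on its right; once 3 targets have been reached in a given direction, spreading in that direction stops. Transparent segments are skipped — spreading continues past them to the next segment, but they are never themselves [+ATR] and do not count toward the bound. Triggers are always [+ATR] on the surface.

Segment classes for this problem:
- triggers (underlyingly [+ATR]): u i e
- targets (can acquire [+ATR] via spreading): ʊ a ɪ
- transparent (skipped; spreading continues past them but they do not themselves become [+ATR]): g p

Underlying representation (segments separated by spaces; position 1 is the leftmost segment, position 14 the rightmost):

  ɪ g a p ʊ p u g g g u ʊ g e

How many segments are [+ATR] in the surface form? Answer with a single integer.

From /u/ at 7 rightward: 8 /g/ transparent; 9 /g/ transparent; 10 /g/ transparent; 11 /u/ is itself a trigger — this domain ends here.
From /u/ at 7 leftward: 6 /p/ transparent; 5 /ʊ/ → [+ATR]; 4 /p/ transparent; 3 /a/ → [+ATR]; 2 /g/ transparent; 1 /ɪ/ → [+ATR]; bound reached.
From /u/ at 11 rightward: 12 /ʊ/ → [+ATR]; 13 /g/ transparent; 14 /e/ is itself a trigger — this domain ends here.
From /u/ at 11 leftward: 10 /g/ transparent; 9 /g/ transparent; 8 /g/ transparent; 7 /u/ is itself a trigger — this domain ends here.
From /e/ at 14 rightward: word edge.
From /e/ at 14 leftward: 13 /g/ transparent; 12 /ʊ/ → [+ATR]; 11 /u/ is itself a trigger — this domain ends here.
[+ATR] positions on the surface: 1 3 5 7 11 12 14.

7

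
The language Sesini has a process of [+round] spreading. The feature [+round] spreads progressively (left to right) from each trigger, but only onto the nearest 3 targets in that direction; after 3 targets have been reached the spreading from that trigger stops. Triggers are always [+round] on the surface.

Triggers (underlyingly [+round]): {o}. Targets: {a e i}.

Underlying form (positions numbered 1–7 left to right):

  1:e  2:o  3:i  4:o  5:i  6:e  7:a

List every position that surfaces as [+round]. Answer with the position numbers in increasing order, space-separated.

From /o/ at 2 rightward: 3 /i/ → [+round]; 4 /o/ is itself a trigger — this domain ends here.
From /o/ at 4 rightward: 5 /i/ → [+round]; 6 /e/ → [+round]; 7 /a/ → [+round]; bound reached.
Target with no active source: position 1 stays [-round].

2 3 4 5 6 7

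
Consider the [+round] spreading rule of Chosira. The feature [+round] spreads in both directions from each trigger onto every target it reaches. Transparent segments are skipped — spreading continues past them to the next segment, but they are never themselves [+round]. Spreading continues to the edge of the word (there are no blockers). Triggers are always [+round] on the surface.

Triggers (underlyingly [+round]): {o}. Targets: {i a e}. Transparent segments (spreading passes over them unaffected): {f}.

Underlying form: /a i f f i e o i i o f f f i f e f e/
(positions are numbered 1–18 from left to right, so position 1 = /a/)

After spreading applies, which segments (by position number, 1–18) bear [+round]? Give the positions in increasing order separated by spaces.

From /o/ at 7 rightward: 8 /i/ → [+round]; 9 /i/ → [+round]; 10 /o/ is itself a trigger — this domain ends here.
From /o/ at 7 leftward: 6 /e/ → [+round]; 5 /i/ → [+round]; 4 /f/ transparent; 3 /f/ transparent; 2 /i/ → [+round]; 1 /a/ → [+round]; word edge.
From /o/ at 10 rightward: 11 /f/ transparent; 12 /f/ transparent; 13 /f/ transparent; 14 /i/ → [+round]; 15 /f/ transparent; 16 /e/ → [+round]; 17 /f/ transparent; 18 /e/ → [+round]; word edge.
From /o/ at 10 leftward: 9 /i/ → [+round]; 8 /i/ → [+round]; 7 /o/ is itself a trigger — this domain ends here.

1 2 5 6 7 8 9 10 14 16 18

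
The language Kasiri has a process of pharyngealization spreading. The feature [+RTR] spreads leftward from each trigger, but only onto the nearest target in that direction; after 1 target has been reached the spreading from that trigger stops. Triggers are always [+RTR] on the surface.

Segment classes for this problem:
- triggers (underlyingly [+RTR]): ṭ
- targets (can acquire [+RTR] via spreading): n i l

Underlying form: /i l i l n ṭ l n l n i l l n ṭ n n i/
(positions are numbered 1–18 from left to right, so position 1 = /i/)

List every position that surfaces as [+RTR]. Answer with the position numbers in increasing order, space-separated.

From /ṭ/ at 6 leftward: 5 /n/ → [+RTR]; bound reached.
From /ṭ/ at 15 leftward: 14 /n/ → [+RTR]; bound reached.
Targets with no active source: positions 1 2 3 4 7 8 9 10 11 12 13 16 17 18 stay [-emphatic].

5 6 14 15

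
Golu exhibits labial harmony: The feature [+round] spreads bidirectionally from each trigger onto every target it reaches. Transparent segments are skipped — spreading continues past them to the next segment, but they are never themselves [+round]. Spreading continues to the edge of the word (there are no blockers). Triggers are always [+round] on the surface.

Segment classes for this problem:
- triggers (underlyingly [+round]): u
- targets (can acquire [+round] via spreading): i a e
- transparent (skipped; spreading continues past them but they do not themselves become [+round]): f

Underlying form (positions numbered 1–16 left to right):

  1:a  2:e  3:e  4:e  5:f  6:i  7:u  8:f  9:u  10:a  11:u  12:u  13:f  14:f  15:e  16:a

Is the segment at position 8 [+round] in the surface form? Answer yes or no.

From /u/ at 7 rightward: 8 /f/ transparent; 9 /u/ is itself a trigger — this domain ends here.
From /u/ at 7 leftward: 6 /i/ → [+round]; 5 /f/ transparent; 4 /e/ → [+round]; 3 /e/ → [+round]; 2 /e/ → [+round]; 1 /a/ → [+round]; word edge.
From /u/ at 9 rightward: 10 /a/ → [+round]; 11 /u/ is itself a trigger — this domain ends here.
From /u/ at 9 leftward: 8 /f/ transparent; 7 /u/ is itself a trigger — this domain ends here.
From /u/ at 11 rightward: 12 /u/ is itself a trigger — this domain ends here.
From /u/ at 11 leftward: 10 /a/ → [+round]; 9 /u/ is itself a trigger — this domain ends here.
From /u/ at 12 rightward: 13 /f/ transparent; 14 /f/ transparent; 15 /e/ → [+round]; 16 /a/ → [+round]; word edge.
From /u/ at 12 leftward: 11 /u/ is itself a trigger — this domain ends here.
[+round] positions on the surface: 1 2 3 4 6 7 9 10 11 12 15 16.

no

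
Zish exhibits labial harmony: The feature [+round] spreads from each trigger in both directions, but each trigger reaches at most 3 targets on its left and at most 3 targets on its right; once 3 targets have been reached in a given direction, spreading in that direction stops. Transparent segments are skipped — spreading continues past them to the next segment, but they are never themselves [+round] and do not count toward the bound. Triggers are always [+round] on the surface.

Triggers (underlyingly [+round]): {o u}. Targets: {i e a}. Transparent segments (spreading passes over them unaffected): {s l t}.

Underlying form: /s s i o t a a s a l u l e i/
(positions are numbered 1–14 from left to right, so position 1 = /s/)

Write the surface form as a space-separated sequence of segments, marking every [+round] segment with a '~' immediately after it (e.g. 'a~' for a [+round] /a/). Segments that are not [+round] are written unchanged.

s s i~ o~ t a~ a~ s a~ l u~ l e~ i~

From /o/ at 4 rightward: 5 /t/ transparent; 6 /a/ → [+round]; 7 /a/ → [+round]; 8 /s/ transparent; 9 /a/ → [+round]; bound reached.
From /o/ at 4 leftward: 3 /i/ → [+round]; 2 /s/ transparent; 1 /s/ transparent; word edge.
From /u/ at 11 rightward: 12 /l/ transparent; 13 /e/ → [+round]; 14 /i/ → [+round]; word edge.
From /u/ at 11 leftward: 10 /l/ transparent; 9 /a/ → [+round]; 8 /s/ transparent; 7 /a/ → [+round]; 6 /a/ → [+round]; bound reached.
[+round] positions on the surface: 3 4 6 7 9 11 13 14.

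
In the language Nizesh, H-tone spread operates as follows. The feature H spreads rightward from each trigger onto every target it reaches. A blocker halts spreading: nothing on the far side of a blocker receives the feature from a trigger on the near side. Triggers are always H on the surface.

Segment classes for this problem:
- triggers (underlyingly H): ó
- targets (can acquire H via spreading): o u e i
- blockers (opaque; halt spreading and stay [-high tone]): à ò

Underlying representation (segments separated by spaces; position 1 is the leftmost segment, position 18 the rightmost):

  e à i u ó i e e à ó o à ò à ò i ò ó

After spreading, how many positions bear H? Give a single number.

From /ó/ at 5 rightward: 6 /i/ → H; 7 /e/ → H; 8 /e/ → H; 9 /à/ blocks.
From /ó/ at 10 rightward: 11 /o/ → H; 12 /à/ blocks.
From /ó/ at 18 rightward: word edge.
Targets with no active source: positions 1 3 4 16 stay [-high tone].
H positions on the surface: 5 6 7 8 10 11 18.

7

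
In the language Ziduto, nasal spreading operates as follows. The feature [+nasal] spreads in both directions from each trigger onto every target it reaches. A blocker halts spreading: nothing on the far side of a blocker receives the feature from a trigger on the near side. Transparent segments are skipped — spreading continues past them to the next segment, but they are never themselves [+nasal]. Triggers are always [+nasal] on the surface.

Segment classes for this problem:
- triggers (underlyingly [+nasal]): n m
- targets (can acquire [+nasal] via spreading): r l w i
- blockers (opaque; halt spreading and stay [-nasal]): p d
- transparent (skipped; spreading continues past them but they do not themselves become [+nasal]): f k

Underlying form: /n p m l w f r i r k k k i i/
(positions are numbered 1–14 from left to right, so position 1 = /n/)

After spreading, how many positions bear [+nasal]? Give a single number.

From /n/ at 1 rightward: 2 /p/ blocks.
From /n/ at 1 leftward: word edge.
From /m/ at 3 rightward: 4 /l/ → [+nasal]; 5 /w/ → [+nasal]; 6 /f/ transparent; 7 /r/ → [+nasal]; 8 /i/ → [+nasal]; 9 /r/ → [+nasal]; 10 /k/ transparent; 11 /k/ transparent; 12 /k/ transparent; 13 /i/ → [+nasal]; 14 /i/ → [+nasal]; word edge.
From /m/ at 3 leftward: 2 /p/ blocks.
[+nasal] positions on the surface: 1 3 4 5 7 8 9 13 14.

9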